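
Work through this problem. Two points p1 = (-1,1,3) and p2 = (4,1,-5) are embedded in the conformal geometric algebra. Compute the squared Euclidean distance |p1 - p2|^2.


p1 - p2 = (-5, 0, 8)
|p1 - p2|^2 = (-5)^2 + 0^2 + 8^2
= 25 + 0 + 64
= 89


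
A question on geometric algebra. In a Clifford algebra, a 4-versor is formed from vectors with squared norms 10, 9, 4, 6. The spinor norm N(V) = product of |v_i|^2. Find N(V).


Spinor norm N(V) = |v1|^2 * |v2|^2 * ... * |v4|^2
= 10 * 9 * 4 * 6
Running product: 10, 90, 360, 2160
N(V) = 2160


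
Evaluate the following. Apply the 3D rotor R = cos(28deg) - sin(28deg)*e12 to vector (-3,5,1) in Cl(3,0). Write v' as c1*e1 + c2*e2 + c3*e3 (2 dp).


Rotor R = cos(28deg) - sin(28deg)*e12
Rotation angle theta = 2 * 28 = 56 degrees in the e12 plane (e1 -> e2).
The component perpendicular to the plane (e3) is invariant: v'_3 = v3 = 1.00
cos(56deg) = 0.5592, sin(56deg) = 0.8290
v'_1 = v1*cos(theta) - v2*sin(theta) = -3*0.5592 - 5*0.8290 = -5.82
v'_2 = v1*sin(theta) + v2*cos(theta) = -3*0.8290 + 5*0.5592 = 0.31
v' = -5.82*e1 + 0.31*e2 + 1.00*e3


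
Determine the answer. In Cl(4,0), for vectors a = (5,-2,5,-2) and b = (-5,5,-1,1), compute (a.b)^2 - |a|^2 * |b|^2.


a . b = 5*(-5) + (-2)*5 + 5*(-1) + (-2)*1
= -25 + (-10) + (-5) + (-2) = -42
|a|^2 = 5^2 + (-2)^2 + 5^2 + (-2)^2 = 58
|b|^2 = (-5)^2 + 5^2 + (-1)^2 + 1^2 = 52
(a.b)^2 = (-42)^2 = 1764
|a|^2 * |b|^2 = 58 * 52 = 3016
Result = 1764 - 3016 = -1252


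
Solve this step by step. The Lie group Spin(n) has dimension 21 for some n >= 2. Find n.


dim Spin(n) = dim so(n) = n(n-1)/2.
Solve n(n-1)/2 = 21, i.e. n^2 - n - 42 = 0.
Discriminant = 1 + 8*21 = 169
n = (1 + sqrt(169))/2 = (1 + 13)/2 = 7


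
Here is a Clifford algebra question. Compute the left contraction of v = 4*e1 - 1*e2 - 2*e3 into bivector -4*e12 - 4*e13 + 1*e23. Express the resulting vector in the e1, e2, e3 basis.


Left contraction v _| B = <vB>_1 (grade-1 part of the geometric product vB).
Using e1_|e12 = e2, e2_|e12 = -e1, e1_|e13 = e3, e3_|e13 = -e1, e2_|e23 = e3, e3_|e23 = -e2:
e1 coeff: -v2*b12 - v3*b13 = -(-1)*(-4) - (-2)*(-4) = -12
e2 coeff: v1*b12 - v3*b23 = (4)*(-4) - (-2)*(1) = -14
e3 coeff: v1*b13 + v2*b23 = (4)*(-4) + (-1)*(1) = -17
v _| B = -12*e1 - 14*e2 - 17*e3


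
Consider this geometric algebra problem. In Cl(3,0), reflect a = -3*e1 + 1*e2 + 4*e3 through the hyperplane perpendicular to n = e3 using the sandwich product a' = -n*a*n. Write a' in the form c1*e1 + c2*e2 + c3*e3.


Reflection formula: a' = -n*a*n, with n = e3 (unit vector, n^2 = 1).
For reflection through hyperplane perp to e3:
The component along e3 flips sign, others stay.
a = (-3, 1, 4)
a' = (-3, 1, -4)
a' = -3*e1 + 1*e2 - 4*e3


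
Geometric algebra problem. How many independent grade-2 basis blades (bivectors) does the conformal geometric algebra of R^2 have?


The conformal model of R^2 uses Cl(3,1) with m = 2 + 2 = 4 generators.
Number of grade-2 blades = C(m, 2) = C(4, 2)
= 4*3/2 = 6


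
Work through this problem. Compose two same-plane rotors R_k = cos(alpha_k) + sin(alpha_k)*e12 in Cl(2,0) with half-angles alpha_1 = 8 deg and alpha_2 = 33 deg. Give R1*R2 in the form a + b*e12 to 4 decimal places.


Same-plane rotors commute and their half-angles add:
R1*R2 = cos(a1 + a2) + sin(a1 + a2)*e12.
a1 + a2 = 8 + 33 = 41 deg
cos(41 deg) = 0.7547
sin(41 deg) = 0.6561
R1*R2 = 0.7547 + 0.6561*e12


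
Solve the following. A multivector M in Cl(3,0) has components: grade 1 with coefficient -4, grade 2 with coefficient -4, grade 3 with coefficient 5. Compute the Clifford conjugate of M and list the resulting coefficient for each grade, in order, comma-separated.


Clifford conjugate sign for grade k: (-1)^(k(k+1)/2)
Grade 1: (-1)^(1*2/2) = (-1)^1 = -1, coeff -4 -> 4
Grade 2: (-1)^(2*3/2) = (-1)^3 = -1, coeff -4 -> 4
Grade 3: (-1)^(3*4/2) = (-1)^6 = 1, coeff 5 -> 5
Conjugated coefficients: 4, 4, 5


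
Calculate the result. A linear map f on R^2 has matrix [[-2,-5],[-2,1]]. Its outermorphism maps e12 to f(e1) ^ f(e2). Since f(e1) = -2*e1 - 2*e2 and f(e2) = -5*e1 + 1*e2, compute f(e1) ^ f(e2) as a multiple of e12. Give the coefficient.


The outermorphism of a linear map f sends e1^e2 to f(e1)^f(e2).
f(e1) = -2*e1 - 2*e2
f(e2) = -5*e1 + 1*e2
f(e1) ^ f(e2) = (-2*e1 - 2*e2) ^ (-5*e1 + 1*e2)
= (-2)*1*e12 + (-2)*(-5)*e21
= (-2 - 10)*e12
= -12*e12
Coefficient = -12


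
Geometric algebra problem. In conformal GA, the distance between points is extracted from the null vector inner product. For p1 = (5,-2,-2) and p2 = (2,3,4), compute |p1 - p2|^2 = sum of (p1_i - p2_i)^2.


p1 - p2 = (3, -5, -6)
|p1 - p2|^2 = 3^2 + (-5)^2 + (-6)^2
= 9 + 25 + 36
= 70


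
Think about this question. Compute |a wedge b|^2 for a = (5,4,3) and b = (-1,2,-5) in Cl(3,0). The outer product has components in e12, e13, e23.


a wedge b = (a1*b2 - a2*b1)*e12 + (a1*b3 - a3*b1)*e13 + (a2*b3 - a3*b2)*e23
e12 coeff: 5*2 - 4*(-1) = 10 - (-4) = 14
e13 coeff: 5*(-5) - 3*(-1) = -25 - (-3) = -22
e23 coeff: 4*(-5) - 3*2 = -20 - 6 = -26
|a wedge b|^2 = 14^2 + (-22)^2 + (-26)^2
= 196 + 484 + 676
= 1356


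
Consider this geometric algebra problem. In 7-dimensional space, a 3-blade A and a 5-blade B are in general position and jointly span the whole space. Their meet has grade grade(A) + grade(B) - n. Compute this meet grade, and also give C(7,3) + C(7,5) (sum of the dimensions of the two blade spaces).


Meet grade = grade(A) + grade(B) - n
= 3 + 5 - 7 = 1
C(7,3) = 35
C(7,5) = 21
dim_A + dim_B = 35 + 21 = 56


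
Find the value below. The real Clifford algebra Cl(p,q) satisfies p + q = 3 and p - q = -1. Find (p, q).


We need p + q = 3 and p - q = -1.
Adding: 2p = 3 + (-1) = 2, so p = 1.
Then q = 3 - 1 = 2.
(p, q) = (1, 2)


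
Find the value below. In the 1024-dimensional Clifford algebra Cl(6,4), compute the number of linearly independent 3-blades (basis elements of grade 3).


Number of grade-k basis blades in Cl(p,q) with n = p + q is C(n, k).
n = 6 + 4 = 10
C(10, 3) = 10! / (3! * 7!)
= 3628800 / (6 * 5040)
= 120


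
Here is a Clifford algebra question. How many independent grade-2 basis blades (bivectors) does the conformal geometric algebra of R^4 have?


The conformal model of R^4 uses Cl(5,1) with m = 4 + 2 = 6 generators.
Number of grade-2 blades = C(m, 2) = C(6, 2)
= 6*5/2 = 15


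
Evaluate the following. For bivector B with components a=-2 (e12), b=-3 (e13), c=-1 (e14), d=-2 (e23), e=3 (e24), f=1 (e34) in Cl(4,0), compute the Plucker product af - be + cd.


Plucker relation: af - be + cd
a*f = (-2)*1 = -2
b*e = (-3)*3 = -9
c*d = (-1)*(-2) = 2
af - be + cd = -2 - (-9) + 2
= 9


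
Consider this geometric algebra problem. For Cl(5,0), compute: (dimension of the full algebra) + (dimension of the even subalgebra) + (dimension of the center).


n = 5 + 0 = 5
Total dim = 2^5 = 32
Even subalgebra dim = 2^4 = 16
n is odd, so center dim = 2
Sum = 32 + 16 + 2 = 50


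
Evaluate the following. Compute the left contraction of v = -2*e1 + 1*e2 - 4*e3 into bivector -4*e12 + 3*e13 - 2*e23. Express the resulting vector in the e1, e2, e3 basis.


Left contraction v _| B = <vB>_1 (grade-1 part of the geometric product vB).
Using e1_|e12 = e2, e2_|e12 = -e1, e1_|e13 = e3, e3_|e13 = -e1, e2_|e23 = e3, e3_|e23 = -e2:
e1 coeff: -v2*b12 - v3*b13 = -(1)*(-4) - (-4)*(3) = 16
e2 coeff: v1*b12 - v3*b23 = (-2)*(-4) - (-4)*(-2) = 0
e3 coeff: v1*b13 + v2*b23 = (-2)*(3) + (1)*(-2) = -8
v _| B = 16*e1 + 0*e2 - 8*e3


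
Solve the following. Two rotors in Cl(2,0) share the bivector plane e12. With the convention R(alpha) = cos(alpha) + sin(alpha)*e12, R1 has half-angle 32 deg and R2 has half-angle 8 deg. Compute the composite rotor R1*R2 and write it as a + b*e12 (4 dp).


Same-plane rotors commute and their half-angles add:
R1*R2 = cos(a1 + a2) + sin(a1 + a2)*e12.
a1 + a2 = 32 + 8 = 40 deg
cos(40 deg) = 0.7660
sin(40 deg) = 0.6428
R1*R2 = 0.7660 + 0.6428*e12


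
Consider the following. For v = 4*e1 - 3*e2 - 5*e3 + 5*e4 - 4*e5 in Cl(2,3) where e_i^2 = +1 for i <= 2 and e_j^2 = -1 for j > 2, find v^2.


v^2 = sum of c_i^2 * e_i^2
Positive signature terms (e_i^2 = +1): 4^2 + (-3)^2 = 25
Negative signature terms (e_j^2 = -1): (-5)^2 + 5^2 + (-4)^2 = 66
v^2 = 25 - 66 = -41


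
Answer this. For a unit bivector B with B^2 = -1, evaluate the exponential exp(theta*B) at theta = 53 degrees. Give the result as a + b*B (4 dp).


For a unit bivector B with B^2 = -1, the exponential series gives
e^(theta*B) = cos(theta) + sin(theta)*B (the GA analogue of Euler's formula).
theta = 53 degrees = 0.925025 rad
cos(53 deg) = 0.6018
sin(53 deg) = 0.7986
exp(theta*B) = 0.6018 + 0.7986*B


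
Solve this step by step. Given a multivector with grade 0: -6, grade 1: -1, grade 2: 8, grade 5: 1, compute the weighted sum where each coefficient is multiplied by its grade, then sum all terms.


Grade-weighted sum = sum of grade_k * coefficient_k
0*(-6) = 0
1*(-1) = -1
2*8 = 16
5*1 = 5
Total = 0 + (-1) + 16 + 5 = 20


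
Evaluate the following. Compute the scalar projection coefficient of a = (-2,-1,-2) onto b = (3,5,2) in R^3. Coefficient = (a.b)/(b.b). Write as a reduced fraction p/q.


Projection coefficient = (a . b) / (b . b)
a . b = (-2)*3 + (-1)*5 + (-2)*2
= -6 + (-5) + (-4) = -15
b . b = 3^2 + 5^2 + 2^2
= 9 + 25 + 4 = 38
Coefficient = -15/38
In lowest terms: -15/38


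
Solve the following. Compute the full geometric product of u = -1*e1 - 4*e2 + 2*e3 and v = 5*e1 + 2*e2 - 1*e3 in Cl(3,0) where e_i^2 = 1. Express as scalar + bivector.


In Cl(3,0): e_i^2 = 1, e_ie_j = -e_je_i for i != j.
Scalar part = u . v = (-1)*5 + (-4)*2 + 2*(-1)
= -5 + (-8) + (-2) = -15
e12 coeff = (-1)*2 - (-4)*5 = -2 - (-20) = 18
e13 coeff = (-1)*(-1) - 2*5 = 1 - 10 = -9
e23 coeff = (-4)*(-1) - 2*2 = 4 - 4 = 0
uv = -15 + 18*e12 - 9*e13 + 0*e23


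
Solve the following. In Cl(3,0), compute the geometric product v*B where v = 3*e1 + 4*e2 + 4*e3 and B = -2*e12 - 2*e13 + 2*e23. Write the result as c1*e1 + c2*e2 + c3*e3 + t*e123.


vB has grade-1 (vector) and grade-3 (trivector) parts: vB = (v _| B) + (v ^ B).
Vector part <vB>_1:
  e1: -v2*b12 - v3*b13 = -(4)*(-2) - (4)*(-2) = 16
  e2: v1*b12 - v3*b23 = (3)*(-2) - (4)*(2) = -14
  e3: v1*b13 + v2*b23 = (3)*(-2) + (4)*(2) = 2
Trivector part <vB>_3:
  e123: v1*b23 - v2*b13 + v3*b12 = (3)*(2) - (4)*(-2) + (4)*(-2) = 6
vB = 16*e1 - 14*e2 + 2*e3 + 6*e123


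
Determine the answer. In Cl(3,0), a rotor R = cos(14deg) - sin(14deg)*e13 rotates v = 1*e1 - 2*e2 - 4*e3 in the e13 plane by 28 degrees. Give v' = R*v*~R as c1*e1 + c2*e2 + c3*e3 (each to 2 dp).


Rotor R = cos(14deg) - sin(14deg)*e13
Rotation angle theta = 2 * 14 = 28 degrees in the e13 plane (e1 -> e3).
The component perpendicular to the plane (e2) is invariant: v'_2 = v2 = -2.00
cos(28deg) = 0.8829, sin(28deg) = 0.4695
v'_1 = v1*cos(theta) - v3*sin(theta) = 1*0.8829 - (-4)*0.4695 = 2.76
v'_3 = v1*sin(theta) + v3*cos(theta) = 1*0.4695 + (-4)*0.8829 = -3.06
v' = 2.76*e1 - 2.00*e2 - 3.06*e3


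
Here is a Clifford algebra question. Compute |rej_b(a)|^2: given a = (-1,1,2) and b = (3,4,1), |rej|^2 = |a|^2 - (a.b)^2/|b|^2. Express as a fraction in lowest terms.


|a|^2 = (-1)^2 + 1^2 + 2^2 = 6
|b|^2 = 3^2 + 4^2 + 1^2 = 26
a . b = (-1)*3 + 1*4 + 2*1 = 3
(a.b)^2 = 3^2 = 9
|rej|^2 = 6 - 9/26
= (156 - 9)/26
= 147/26
In lowest terms: 147/26


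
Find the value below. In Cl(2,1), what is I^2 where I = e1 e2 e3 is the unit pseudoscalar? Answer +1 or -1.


The pseudoscalar I = e1...e_n (product of all n generators) of Cl(p,q) satisfies I^2 = (-1)^(q + n(n-1)/2).
p = 2, q = 1, n = p + q = 3
n(n-1)/2 = 3 * 2 / 2 = 3
Exponent = q + n(n-1)/2 = 1 + 3 = 4
I^2 = (-1)^4 = +1


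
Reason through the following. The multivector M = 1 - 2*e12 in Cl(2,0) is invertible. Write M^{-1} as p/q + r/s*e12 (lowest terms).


M = 1 - 2*e12, where e12^2 = -1.
Since M commutes with its reverse ~M = a - b*e12, M * ~M = a^2 - b^2*e12^2 = a^2 + b^2.
So M^{-1} = ~M / (a^2 + b^2) = (a - b*e12)/(a^2 + b^2).
a^2 + b^2 = 1 + 4 = 5
Scalar part = 1/5 = 1/5
Bivector coeff = 2/5 = 2/5
M^{-1} = 1/5 + 2/5*e12


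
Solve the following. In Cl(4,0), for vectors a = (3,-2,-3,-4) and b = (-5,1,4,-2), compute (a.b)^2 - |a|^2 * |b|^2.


a . b = 3*(-5) + (-2)*1 + (-3)*4 + (-4)*(-2)
= -15 + (-2) + (-12) + 8 = -21
|a|^2 = 3^2 + (-2)^2 + (-3)^2 + (-4)^2 = 38
|b|^2 = (-5)^2 + 1^2 + 4^2 + (-2)^2 = 46
(a.b)^2 = (-21)^2 = 441
|a|^2 * |b|^2 = 38 * 46 = 1748
Result = 441 - 1748 = -1307


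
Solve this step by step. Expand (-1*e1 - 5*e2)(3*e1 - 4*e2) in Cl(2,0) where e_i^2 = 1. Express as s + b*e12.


Expand: (-1*e1 - 5*e2)(3*e1 - 4*e2)
= (-1)*3*e1e1 + (-1)*(-4)*e1e2 + (-5)*3*e2e1 + (-5)*(-4)*e2e2
Using e1^2 = e2^2 = 1, e2e1 = -e1e2:
Scalar part s = (-1)*3 + (-5)*(-4) = -3 + 20 = 17
Bivector part b = (-1)*(-4) - (-5)*3 = 4 - (-15) = 19
uv = 17 + 19*e12


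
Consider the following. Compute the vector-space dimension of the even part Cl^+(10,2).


Even subalgebra dimension = 2^(n-1)
n = 10 + 2 = 12
2^(12 - 1) = 2^11 = 2048
Verification: sum of C(12,k) for even k = 1 + 66 + 495 + 924 + 495 + 66 + 1 = 2048
Result = 2048


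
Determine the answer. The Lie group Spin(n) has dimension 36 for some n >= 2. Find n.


dim Spin(n) = dim so(n) = n(n-1)/2.
Solve n(n-1)/2 = 36, i.e. n^2 - n - 72 = 0.
Discriminant = 1 + 8*36 = 289
n = (1 + sqrt(289))/2 = (1 + 17)/2 = 9


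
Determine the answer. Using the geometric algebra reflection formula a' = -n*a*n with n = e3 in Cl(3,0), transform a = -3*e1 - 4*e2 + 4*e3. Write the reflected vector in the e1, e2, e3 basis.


Reflection formula: a' = -n*a*n, with n = e3 (unit vector, n^2 = 1).
For reflection through hyperplane perp to e3:
The component along e3 flips sign, others stay.
a = (-3, -4, 4)
a' = (-3, -4, -4)
a' = -3*e1 - 4*e2 - 4*e3


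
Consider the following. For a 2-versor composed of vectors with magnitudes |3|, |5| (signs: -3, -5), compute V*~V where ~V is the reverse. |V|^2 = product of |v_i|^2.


Each vector v_i has |v_i|^2 = s_i^2
Squared scales: (-3)^2 = 9, (-5)^2 = 25
|V|^2 = 9 * 25
= 225


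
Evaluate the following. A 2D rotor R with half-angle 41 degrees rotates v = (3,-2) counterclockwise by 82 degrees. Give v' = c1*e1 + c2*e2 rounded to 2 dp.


Rotor R = cos(41deg) - sin(41deg)*e12
Rotation angle theta = 2 * 41 = 82 degrees
v' = R*v*~R rotates v by theta.
cos(82deg) = 0.1392, sin(82deg) = 0.9903
v'_1 = 3*cos(82deg) - (-2)*sin(82deg)
= 3*0.1392 - (-2)*0.9903
= 2.40
v'_2 = 3*sin(82deg) + (-2)*cos(82deg)
= 3*0.9903 + (-2)*0.1392
= 2.69
v' = 2.40*e1 + 2.69*e2


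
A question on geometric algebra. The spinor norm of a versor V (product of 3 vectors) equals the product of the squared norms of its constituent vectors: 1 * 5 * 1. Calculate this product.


Spinor norm N(V) = |v1|^2 * |v2|^2 * ... * |v3|^2
= 1 * 5 * 1
Running product: 1, 5, 5
N(V) = 5


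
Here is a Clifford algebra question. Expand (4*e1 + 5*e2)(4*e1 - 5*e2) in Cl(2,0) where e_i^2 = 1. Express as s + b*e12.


Expand: (4*e1 + 5*e2)(4*e1 - 5*e2)
= 4*4*e1e1 + 4*(-5)*e1e2 + 5*4*e2e1 + 5*(-5)*e2e2
Using e1^2 = e2^2 = 1, e2e1 = -e1e2:
Scalar part s = 4*4 + 5*(-5) = 16 + (-25) = -9
Bivector part b = 4*(-5) - 5*4 = -20 - 20 = -40
uv = -9 - 40*e12


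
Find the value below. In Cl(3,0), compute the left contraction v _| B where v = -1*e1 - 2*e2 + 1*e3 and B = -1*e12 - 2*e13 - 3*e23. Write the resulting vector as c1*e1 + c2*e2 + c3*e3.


Left contraction v _| B = <vB>_1 (grade-1 part of the geometric product vB).
Using e1_|e12 = e2, e2_|e12 = -e1, e1_|e13 = e3, e3_|e13 = -e1, e2_|e23 = e3, e3_|e23 = -e2:
e1 coeff: -v2*b12 - v3*b13 = -(-2)*(-1) - (1)*(-2) = 0
e2 coeff: v1*b12 - v3*b23 = (-1)*(-1) - (1)*(-3) = 4
e3 coeff: v1*b13 + v2*b23 = (-1)*(-2) + (-2)*(-3) = 8
v _| B = 0*e1 + 4*e2 + 8*e3


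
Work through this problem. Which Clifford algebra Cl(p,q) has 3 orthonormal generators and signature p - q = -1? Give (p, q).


We need p + q = 3 and p - q = -1.
Adding: 2p = 3 + (-1) = 2, so p = 1.
Then q = 3 - 1 = 2.
(p, q) = (1, 2)


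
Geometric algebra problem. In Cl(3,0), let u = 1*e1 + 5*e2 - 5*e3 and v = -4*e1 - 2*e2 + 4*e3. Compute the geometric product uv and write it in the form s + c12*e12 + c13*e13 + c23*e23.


In Cl(3,0): e_i^2 = 1, e_ie_j = -e_je_i for i != j.
Scalar part = u . v = 1*(-4) + 5*(-2) + (-5)*4
= -4 + (-10) + (-20) = -34
e12 coeff = 1*(-2) - 5*(-4) = -2 - (-20) = 18
e13 coeff = 1*4 - (-5)*(-4) = 4 - 20 = -16
e23 coeff = 5*4 - (-5)*(-2) = 20 - 10 = 10
uv = -34 + 18*e12 - 16*e13 + 10*e23


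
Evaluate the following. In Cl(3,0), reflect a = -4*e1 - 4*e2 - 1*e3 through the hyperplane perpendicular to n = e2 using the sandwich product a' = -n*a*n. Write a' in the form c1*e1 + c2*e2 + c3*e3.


Reflection formula: a' = -n*a*n, with n = e2 (unit vector, n^2 = 1).
For reflection through hyperplane perp to e2:
The component along e2 flips sign, others stay.
a = (-4, -4, -1)
a' = (-4, 4, -1)
a' = -4*e1 + 4*e2 - 1*e3


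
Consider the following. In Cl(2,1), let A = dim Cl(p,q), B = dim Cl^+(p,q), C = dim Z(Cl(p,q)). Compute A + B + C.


n = 2 + 1 = 3
Total dim = 2^3 = 8
Even subalgebra dim = 2^2 = 4
n is odd, so center dim = 2
Sum = 8 + 4 + 2 = 14


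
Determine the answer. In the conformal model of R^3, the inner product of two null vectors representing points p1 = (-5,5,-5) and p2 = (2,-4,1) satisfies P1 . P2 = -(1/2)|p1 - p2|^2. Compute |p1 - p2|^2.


p1 - p2 = (-7, 9, -6)
|p1 - p2|^2 = (-7)^2 + 9^2 + (-6)^2
= 49 + 81 + 36
= 166


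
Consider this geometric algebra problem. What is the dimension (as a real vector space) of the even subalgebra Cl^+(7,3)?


Even subalgebra dimension = 2^(n-1)
n = 7 + 3 = 10
2^(10 - 1) = 2^9 = 512
Verification: sum of C(10,k) for even k = 1 + 45 + 210 + 210 + 45 + 1 = 512
Result = 512


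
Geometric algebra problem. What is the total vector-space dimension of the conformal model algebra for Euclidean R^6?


The conformal model of R^6 uses Cl(7,1): the 6 Euclidean generators plus two extra orthogonal generators e+ (e+^2 = +1) and e- (e-^2 = -1), from which the null vectors e0, einf are built.
Number of generators m = 6 + 2 = 8.
dim Cl(p,q) = 2^m = 2^8 = 256


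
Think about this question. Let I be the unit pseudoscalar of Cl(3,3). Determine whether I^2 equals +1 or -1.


The pseudoscalar I = e1...e_n (product of all n generators) of Cl(p,q) satisfies I^2 = (-1)^(q + n(n-1)/2).
p = 3, q = 3, n = p + q = 6
n(n-1)/2 = 6 * 5 / 2 = 15
Exponent = q + n(n-1)/2 = 3 + 15 = 18
I^2 = (-1)^18 = +1


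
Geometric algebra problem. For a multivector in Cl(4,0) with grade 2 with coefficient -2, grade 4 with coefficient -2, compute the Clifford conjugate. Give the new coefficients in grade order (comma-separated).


Clifford conjugate sign for grade k: (-1)^(k(k+1)/2)
Grade 2: (-1)^(2*3/2) = (-1)^3 = -1, coeff -2 -> 2
Grade 4: (-1)^(4*5/2) = (-1)^10 = 1, coeff -2 -> -2
Conjugated coefficients: 2, -2


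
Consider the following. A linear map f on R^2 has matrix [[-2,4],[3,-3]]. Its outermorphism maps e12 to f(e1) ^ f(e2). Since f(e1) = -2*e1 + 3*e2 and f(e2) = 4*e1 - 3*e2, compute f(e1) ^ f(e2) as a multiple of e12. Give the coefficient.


The outermorphism of a linear map f sends e1^e2 to f(e1)^f(e2).
f(e1) = -2*e1 + 3*e2
f(e2) = 4*e1 - 3*e2
f(e1) ^ f(e2) = (-2*e1 + 3*e2) ^ (4*e1 - 3*e2)
= (-2)*(-3)*e12 + 3*4*e21
= (6 - 12)*e12
= -6*e12
Coefficient = -6


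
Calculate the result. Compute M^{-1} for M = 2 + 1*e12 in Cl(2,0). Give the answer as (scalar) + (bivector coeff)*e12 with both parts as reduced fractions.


M = 2 + 1*e12, where e12^2 = -1.
Since M commutes with its reverse ~M = a - b*e12, M * ~M = a^2 - b^2*e12^2 = a^2 + b^2.
So M^{-1} = ~M / (a^2 + b^2) = (a - b*e12)/(a^2 + b^2).
a^2 + b^2 = 4 + 1 = 5
Scalar part = 2/5 = 2/5
Bivector coeff = -1/5 = -1/5
M^{-1} = 2/5 - 1/5*e12


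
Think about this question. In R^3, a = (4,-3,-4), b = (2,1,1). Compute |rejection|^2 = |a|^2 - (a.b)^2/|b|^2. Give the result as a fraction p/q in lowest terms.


|a|^2 = 4^2 + (-3)^2 + (-4)^2 = 41
|b|^2 = 2^2 + 1^2 + 1^2 = 6
a . b = 4*2 + (-3)*1 + (-4)*1 = 1
(a.b)^2 = 1^2 = 1
|rej|^2 = 41 - 1/6
= (246 - 1)/6
= 245/6
In lowest terms: 245/6


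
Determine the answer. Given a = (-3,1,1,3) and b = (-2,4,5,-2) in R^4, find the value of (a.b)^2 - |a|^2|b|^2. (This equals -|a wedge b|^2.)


a . b = (-3)*(-2) + 1*4 + 1*5 + 3*(-2)
= 6 + 4 + 5 + (-6) = 9
|a|^2 = (-3)^2 + 1^2 + 1^2 + 3^2 = 20
|b|^2 = (-2)^2 + 4^2 + 5^2 + (-2)^2 = 49
(a.b)^2 = 9^2 = 81
|a|^2 * |b|^2 = 20 * 49 = 980
Result = 81 - 980 = -899


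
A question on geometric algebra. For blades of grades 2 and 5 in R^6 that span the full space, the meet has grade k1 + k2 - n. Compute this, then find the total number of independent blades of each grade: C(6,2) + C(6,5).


Meet grade = grade(A) + grade(B) - n
= 2 + 5 - 6 = 1
C(6,2) = 15
C(6,5) = 6
dim_A + dim_B = 15 + 6 = 21


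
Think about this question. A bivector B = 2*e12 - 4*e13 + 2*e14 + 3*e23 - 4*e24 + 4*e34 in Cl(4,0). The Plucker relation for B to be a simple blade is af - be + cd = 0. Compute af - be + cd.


Plucker relation: af - be + cd
a*f = 2*4 = 8
b*e = (-4)*(-4) = 16
c*d = 2*3 = 6
af - be + cd = 8 - 16 + 6
= -2


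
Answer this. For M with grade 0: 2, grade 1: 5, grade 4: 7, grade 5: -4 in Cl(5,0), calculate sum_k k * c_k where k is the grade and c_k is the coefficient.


Grade-weighted sum = sum of grade_k * coefficient_k
0*2 = 0
1*5 = 5
4*7 = 28
5*(-4) = -20
Total = 0 + 5 + 28 + (-20) = 13


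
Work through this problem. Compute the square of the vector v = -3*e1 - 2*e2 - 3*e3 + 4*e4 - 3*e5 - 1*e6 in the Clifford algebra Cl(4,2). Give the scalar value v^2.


v^2 = sum of c_i^2 * e_i^2
Positive signature terms (e_i^2 = +1): (-3)^2 + (-2)^2 + (-3)^2 + 4^2 = 38
Negative signature terms (e_j^2 = -1): (-3)^2 + (-1)^2 = 10
v^2 = 38 - 10 = 28


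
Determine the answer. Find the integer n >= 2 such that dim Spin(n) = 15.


dim Spin(n) = dim so(n) = n(n-1)/2.
Solve n(n-1)/2 = 15, i.e. n^2 - n - 30 = 0.
Discriminant = 1 + 8*15 = 121
n = (1 + sqrt(121))/2 = (1 + 11)/2 = 6


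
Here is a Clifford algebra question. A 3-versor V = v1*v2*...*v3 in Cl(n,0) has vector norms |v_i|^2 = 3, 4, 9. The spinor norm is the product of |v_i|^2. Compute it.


Spinor norm N(V) = |v1|^2 * |v2|^2 * ... * |v3|^2
= 3 * 4 * 9
Running product: 3, 12, 108
N(V) = 108


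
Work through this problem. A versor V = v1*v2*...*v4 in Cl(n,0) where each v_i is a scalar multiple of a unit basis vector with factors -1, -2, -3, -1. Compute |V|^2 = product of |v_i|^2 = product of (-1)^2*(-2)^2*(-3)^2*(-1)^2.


Each vector v_i has |v_i|^2 = s_i^2
Squared scales: (-1)^2 = 1, (-2)^2 = 4, (-3)^2 = 9, (-1)^2 = 1
|V|^2 = 1 * 4 * 9 * 1
= 36


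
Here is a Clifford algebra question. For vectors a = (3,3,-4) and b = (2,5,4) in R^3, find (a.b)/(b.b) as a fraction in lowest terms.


Projection coefficient = (a . b) / (b . b)
a . b = 3*2 + 3*5 + (-4)*4
= 6 + 15 + (-16) = 5
b . b = 2^2 + 5^2 + 4^2
= 4 + 25 + 16 = 45
Coefficient = 5/45
In lowest terms: 1/9


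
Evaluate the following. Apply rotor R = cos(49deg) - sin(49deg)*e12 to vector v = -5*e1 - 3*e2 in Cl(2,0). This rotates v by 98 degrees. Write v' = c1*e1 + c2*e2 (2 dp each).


Rotor R = cos(49deg) - sin(49deg)*e12
Rotation angle theta = 2 * 49 = 98 degrees
v' = R*v*~R rotates v by theta.
cos(98deg) = -0.1392, sin(98deg) = 0.9903
v'_1 = -5*cos(98deg) - (-3)*sin(98deg)
= -5*(-0.1392) - (-3)*0.9903
= 3.67
v'_2 = -5*sin(98deg) + (-3)*cos(98deg)
= -5*0.9903 + (-3)*(-0.1392)
= -4.53
v' = 3.67*e1 - 4.53*e2


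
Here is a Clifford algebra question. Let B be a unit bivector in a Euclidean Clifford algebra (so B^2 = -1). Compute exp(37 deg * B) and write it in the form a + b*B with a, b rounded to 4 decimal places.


For a unit bivector B with B^2 = -1, the exponential series gives
e^(theta*B) = cos(theta) + sin(theta)*B (the GA analogue of Euler's formula).
theta = 37 degrees = 0.645772 rad
cos(37 deg) = 0.7986
sin(37 deg) = 0.6018
exp(theta*B) = 0.7986 + 0.6018*B


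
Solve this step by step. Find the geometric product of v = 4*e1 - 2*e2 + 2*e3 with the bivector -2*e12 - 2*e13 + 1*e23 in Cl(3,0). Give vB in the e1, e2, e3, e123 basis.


vB has grade-1 (vector) and grade-3 (trivector) parts: vB = (v _| B) + (v ^ B).
Vector part <vB>_1:
  e1: -v2*b12 - v3*b13 = -(-2)*(-2) - (2)*(-2) = 0
  e2: v1*b12 - v3*b23 = (4)*(-2) - (2)*(1) = -10
  e3: v1*b13 + v2*b23 = (4)*(-2) + (-2)*(1) = -10
Trivector part <vB>_3:
  e123: v1*b23 - v2*b13 + v3*b12 = (4)*(1) - (-2)*(-2) + (2)*(-2) = -4
vB = 0*e1 - 10*e2 - 10*e3 - 4*e123


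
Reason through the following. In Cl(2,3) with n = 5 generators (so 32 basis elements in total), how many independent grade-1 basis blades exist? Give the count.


Number of grade-k basis blades in Cl(p,q) with n = p + q is C(n, k).
n = 2 + 3 = 5
C(5, 1) = 5! / (1! * 4!)
= 120 / (1 * 24)
= 5


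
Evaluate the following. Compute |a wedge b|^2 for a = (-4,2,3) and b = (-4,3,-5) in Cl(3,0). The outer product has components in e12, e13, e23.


a wedge b = (a1*b2 - a2*b1)*e12 + (a1*b3 - a3*b1)*e13 + (a2*b3 - a3*b2)*e23
e12 coeff: (-4)*3 - 2*(-4) = -12 - (-8) = -4
e13 coeff: (-4)*(-5) - 3*(-4) = 20 - (-12) = 32
e23 coeff: 2*(-5) - 3*3 = -10 - 9 = -19
|a wedge b|^2 = (-4)^2 + 32^2 + (-19)^2
= 16 + 1024 + 361
= 1401


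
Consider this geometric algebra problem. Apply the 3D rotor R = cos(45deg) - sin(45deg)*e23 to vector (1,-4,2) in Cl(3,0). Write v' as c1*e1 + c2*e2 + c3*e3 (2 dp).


Rotor R = cos(45deg) - sin(45deg)*e23
Rotation angle theta = 2 * 45 = 90 degrees in the e23 plane (e2 -> e3).
The component perpendicular to the plane (e1) is invariant: v'_1 = v1 = 1.00
cos(90deg) = 0.0000, sin(90deg) = 1.0000
v'_2 = v2*cos(theta) - v3*sin(theta) = -4*0.0000 - 2*1.0000 = -2.00
v'_3 = v2*sin(theta) + v3*cos(theta) = -4*1.0000 + 2*0.0000 = -4.00
v' = 1.00*e1 - 2.00*e2 - 4.00*e3


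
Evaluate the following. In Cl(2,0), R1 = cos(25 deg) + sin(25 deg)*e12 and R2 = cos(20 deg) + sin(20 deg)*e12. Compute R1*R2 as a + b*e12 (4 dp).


Same-plane rotors commute and their half-angles add:
R1*R2 = cos(a1 + a2) + sin(a1 + a2)*e12.
a1 + a2 = 25 + 20 = 45 deg
cos(45 deg) = 0.7071
sin(45 deg) = 0.7071
R1*R2 = 0.7071 + 0.7071*e12


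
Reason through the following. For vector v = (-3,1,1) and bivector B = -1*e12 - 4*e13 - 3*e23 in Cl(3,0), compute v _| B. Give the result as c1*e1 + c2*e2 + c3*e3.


Left contraction v _| B = <vB>_1 (grade-1 part of the geometric product vB).
Using e1_|e12 = e2, e2_|e12 = -e1, e1_|e13 = e3, e3_|e13 = -e1, e2_|e23 = e3, e3_|e23 = -e2:
e1 coeff: -v2*b12 - v3*b13 = -(1)*(-1) - (1)*(-4) = 5
e2 coeff: v1*b12 - v3*b23 = (-3)*(-1) - (1)*(-3) = 6
e3 coeff: v1*b13 + v2*b23 = (-3)*(-4) + (1)*(-3) = 9
v _| B = 5*e1 + 6*e2 + 9*e3


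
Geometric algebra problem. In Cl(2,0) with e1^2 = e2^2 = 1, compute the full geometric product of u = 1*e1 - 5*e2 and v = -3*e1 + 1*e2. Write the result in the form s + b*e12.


Expand: (1*e1 - 5*e2)(-3*e1 + 1*e2)
= 1*(-3)*e1e1 + 1*1*e1e2 + (-5)*(-3)*e2e1 + (-5)*1*e2e2
Using e1^2 = e2^2 = 1, e2e1 = -e1e2:
Scalar part s = 1*(-3) + (-5)*1 = -3 + (-5) = -8
Bivector part b = 1*1 - (-5)*(-3) = 1 - 15 = -14
uv = -8 - 14*e12


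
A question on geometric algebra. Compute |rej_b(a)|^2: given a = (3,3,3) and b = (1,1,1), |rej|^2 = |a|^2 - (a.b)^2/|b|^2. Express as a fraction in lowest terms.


|a|^2 = 3^2 + 3^2 + 3^2 = 27
|b|^2 = 1^2 + 1^2 + 1^2 = 3
a . b = 3*1 + 3*1 + 3*1 = 9
(a.b)^2 = 9^2 = 81
|rej|^2 = 27 - 81/3
= (81 - 81)/3
= 0/3
In lowest terms: 0/1


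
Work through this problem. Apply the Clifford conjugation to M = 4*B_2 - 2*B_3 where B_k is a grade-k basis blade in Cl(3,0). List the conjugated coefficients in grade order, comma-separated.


Clifford conjugate sign for grade k: (-1)^(k(k+1)/2)
Grade 2: (-1)^(2*3/2) = (-1)^3 = -1, coeff 4 -> -4
Grade 3: (-1)^(3*4/2) = (-1)^6 = 1, coeff -2 -> -2
Conjugated coefficients: -4, -2


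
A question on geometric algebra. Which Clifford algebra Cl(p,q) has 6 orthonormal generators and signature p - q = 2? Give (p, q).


We need p + q = 6 and p - q = 2.
Adding: 2p = 6 + 2 = 8, so p = 4.
Then q = 6 - 4 = 2.
(p, q) = (4, 2)


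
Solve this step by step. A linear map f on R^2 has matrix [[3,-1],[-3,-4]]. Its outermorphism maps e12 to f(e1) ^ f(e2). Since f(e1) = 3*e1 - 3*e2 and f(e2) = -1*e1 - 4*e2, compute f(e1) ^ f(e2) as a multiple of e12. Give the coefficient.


The outermorphism of a linear map f sends e1^e2 to f(e1)^f(e2).
f(e1) = 3*e1 - 3*e2
f(e2) = -1*e1 - 4*e2
f(e1) ^ f(e2) = (3*e1 - 3*e2) ^ (-1*e1 - 4*e2)
= 3*(-4)*e12 + (-3)*(-1)*e21
= (-12 - 3)*e12
= -15*e12
Coefficient = -15


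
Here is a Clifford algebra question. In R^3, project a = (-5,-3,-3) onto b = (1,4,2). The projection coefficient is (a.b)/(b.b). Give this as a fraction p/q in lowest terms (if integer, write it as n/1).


Projection coefficient = (a . b) / (b . b)
a . b = (-5)*1 + (-3)*4 + (-3)*2
= -5 + (-12) + (-6) = -23
b . b = 1^2 + 4^2 + 2^2
= 1 + 16 + 4 = 21
Coefficient = -23/21
In lowest terms: -23/21


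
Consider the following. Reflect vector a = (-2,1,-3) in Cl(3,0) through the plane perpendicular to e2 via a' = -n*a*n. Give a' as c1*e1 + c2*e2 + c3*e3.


Reflection formula: a' = -n*a*n, with n = e2 (unit vector, n^2 = 1).
For reflection through hyperplane perp to e2:
The component along e2 flips sign, others stay.
a = (-2, 1, -3)
a' = (-2, -1, -3)
a' = -2*e1 - 1*e2 - 3*e3


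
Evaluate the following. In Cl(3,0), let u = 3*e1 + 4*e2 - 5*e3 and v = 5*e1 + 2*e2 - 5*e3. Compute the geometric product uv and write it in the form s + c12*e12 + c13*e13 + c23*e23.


In Cl(3,0): e_i^2 = 1, e_ie_j = -e_je_i for i != j.
Scalar part = u . v = 3*5 + 4*2 + (-5)*(-5)
= 15 + 8 + 25 = 48
e12 coeff = 3*2 - 4*5 = 6 - 20 = -14
e13 coeff = 3*(-5) - (-5)*5 = -15 - (-25) = 10
e23 coeff = 4*(-5) - (-5)*2 = -20 - (-10) = -10
uv = 48 - 14*e12 + 10*e13 - 10*e23


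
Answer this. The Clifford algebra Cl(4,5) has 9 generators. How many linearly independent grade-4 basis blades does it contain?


Number of grade-k basis blades in Cl(p,q) with n = p + q is C(n, k).
n = 4 + 5 = 9
C(9, 4) = 9! / (4! * 5!)
= 362880 / (24 * 120)
= 126


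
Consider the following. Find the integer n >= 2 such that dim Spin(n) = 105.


dim Spin(n) = dim so(n) = n(n-1)/2.
Solve n(n-1)/2 = 105, i.e. n^2 - n - 210 = 0.
Discriminant = 1 + 8*105 = 841
n = (1 + sqrt(841))/2 = (1 + 29)/2 = 15


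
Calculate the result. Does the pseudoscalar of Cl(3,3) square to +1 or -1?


The pseudoscalar I = e1...e_n (product of all n generators) of Cl(p,q) satisfies I^2 = (-1)^(q + n(n-1)/2).
p = 3, q = 3, n = p + q = 6
n(n-1)/2 = 6 * 5 / 2 = 15
Exponent = q + n(n-1)/2 = 3 + 15 = 18
I^2 = (-1)^18 = +1


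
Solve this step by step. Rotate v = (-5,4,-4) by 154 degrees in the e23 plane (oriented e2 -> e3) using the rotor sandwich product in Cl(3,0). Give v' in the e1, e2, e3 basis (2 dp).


Rotor R = cos(77deg) - sin(77deg)*e23
Rotation angle theta = 2 * 77 = 154 degrees in the e23 plane (e2 -> e3).
The component perpendicular to the plane (e1) is invariant: v'_1 = v1 = -5.00
cos(154deg) = -0.8988, sin(154deg) = 0.4384
v'_2 = v2*cos(theta) - v3*sin(theta) = 4*(-0.8988) - (-4)*0.4384 = -1.84
v'_3 = v2*sin(theta) + v3*cos(theta) = 4*0.4384 + (-4)*(-0.8988) = 5.35
v' = -5.00*e1 - 1.84*e2 + 5.35*e3


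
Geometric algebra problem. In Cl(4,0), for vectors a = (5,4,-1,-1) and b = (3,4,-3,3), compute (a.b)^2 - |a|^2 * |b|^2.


a . b = 5*3 + 4*4 + (-1)*(-3) + (-1)*3
= 15 + 16 + 3 + (-3) = 31
|a|^2 = 5^2 + 4^2 + (-1)^2 + (-1)^2 = 43
|b|^2 = 3^2 + 4^2 + (-3)^2 + 3^2 = 43
(a.b)^2 = 31^2 = 961
|a|^2 * |b|^2 = 43 * 43 = 1849
Result = 961 - 1849 = -888


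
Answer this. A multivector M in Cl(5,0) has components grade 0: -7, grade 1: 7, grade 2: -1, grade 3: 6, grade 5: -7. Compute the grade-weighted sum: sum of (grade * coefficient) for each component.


Grade-weighted sum = sum of grade_k * coefficient_k
0*(-7) = 0
1*7 = 7
2*(-1) = -2
3*6 = 18
5*(-7) = -35
Total = 0 + 7 + (-2) + 18 + (-35) = -12


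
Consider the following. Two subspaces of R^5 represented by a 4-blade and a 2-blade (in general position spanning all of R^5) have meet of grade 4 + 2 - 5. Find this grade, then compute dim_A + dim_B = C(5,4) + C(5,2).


Meet grade = grade(A) + grade(B) - n
= 4 + 2 - 5 = 1
C(5,4) = 5
C(5,2) = 10
dim_A + dim_B = 5 + 10 = 15


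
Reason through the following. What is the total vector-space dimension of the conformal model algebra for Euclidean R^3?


The conformal model of R^3 uses Cl(4,1): the 3 Euclidean generators plus two extra orthogonal generators e+ (e+^2 = +1) and e- (e-^2 = -1), from which the null vectors e0, einf are built.
Number of generators m = 3 + 2 = 5.
dim Cl(p,q) = 2^m = 2^5 = 32


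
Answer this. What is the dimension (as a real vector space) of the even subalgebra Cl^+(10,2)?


Even subalgebra dimension = 2^(n-1)
n = 10 + 2 = 12
2^(12 - 1) = 2^11 = 2048
Verification: sum of C(12,k) for even k = 1 + 66 + 495 + 924 + 495 + 66 + 1 = 2048
Result = 2048


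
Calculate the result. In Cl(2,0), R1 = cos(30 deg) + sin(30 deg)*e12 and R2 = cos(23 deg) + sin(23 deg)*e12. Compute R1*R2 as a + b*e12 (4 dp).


Same-plane rotors commute and their half-angles add:
R1*R2 = cos(a1 + a2) + sin(a1 + a2)*e12.
a1 + a2 = 30 + 23 = 53 deg
cos(53 deg) = 0.6018
sin(53 deg) = 0.7986
R1*R2 = 0.6018 + 0.7986*e12


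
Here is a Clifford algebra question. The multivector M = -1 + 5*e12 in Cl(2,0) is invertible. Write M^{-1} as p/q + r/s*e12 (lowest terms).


M = -1 + 5*e12, where e12^2 = -1.
Since M commutes with its reverse ~M = a - b*e12, M * ~M = a^2 - b^2*e12^2 = a^2 + b^2.
So M^{-1} = ~M / (a^2 + b^2) = (a - b*e12)/(a^2 + b^2).
a^2 + b^2 = 1 + 25 = 26
Scalar part = -1/26 = -1/26
Bivector coeff = -5/26 = -5/26
M^{-1} = -1/26 - 5/26*e12


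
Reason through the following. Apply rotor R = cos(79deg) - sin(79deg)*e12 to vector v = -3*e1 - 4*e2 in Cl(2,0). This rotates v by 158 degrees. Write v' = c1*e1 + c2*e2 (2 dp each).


Rotor R = cos(79deg) - sin(79deg)*e12
Rotation angle theta = 2 * 79 = 158 degrees
v' = R*v*~R rotates v by theta.
cos(158deg) = -0.9272, sin(158deg) = 0.3746
v'_1 = -3*cos(158deg) - (-4)*sin(158deg)
= -3*(-0.9272) - (-4)*0.3746
= 4.28
v'_2 = -3*sin(158deg) + (-4)*cos(158deg)
= -3*0.3746 + (-4)*(-0.9272)
= 2.58
v' = 4.28*e1 + 2.58*e2


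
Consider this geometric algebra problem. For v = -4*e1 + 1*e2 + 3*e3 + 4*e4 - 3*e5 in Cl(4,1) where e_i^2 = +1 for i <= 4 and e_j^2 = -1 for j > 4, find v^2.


v^2 = sum of c_i^2 * e_i^2
Positive signature terms (e_i^2 = +1): (-4)^2 + 1^2 + 3^2 + 4^2 = 42
Negative signature terms (e_j^2 = -1): (-3)^2 = 9
v^2 = 42 - 9 = 33


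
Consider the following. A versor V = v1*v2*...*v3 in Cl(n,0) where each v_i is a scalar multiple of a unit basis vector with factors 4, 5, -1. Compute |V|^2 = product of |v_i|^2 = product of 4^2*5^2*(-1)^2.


Each vector v_i has |v_i|^2 = s_i^2
Squared scales: 4^2 = 16, 5^2 = 25, (-1)^2 = 1
|V|^2 = 16 * 25 * 1
= 400


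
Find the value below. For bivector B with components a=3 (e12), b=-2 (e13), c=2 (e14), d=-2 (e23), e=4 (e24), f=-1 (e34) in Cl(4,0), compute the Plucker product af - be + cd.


Plucker relation: af - be + cd
a*f = 3*(-1) = -3
b*e = (-2)*4 = -8
c*d = 2*(-2) = -4
af - be + cd = -3 - (-8) + (-4)
= 1


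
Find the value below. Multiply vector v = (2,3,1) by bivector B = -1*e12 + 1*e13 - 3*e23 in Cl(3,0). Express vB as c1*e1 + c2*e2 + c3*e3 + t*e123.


vB has grade-1 (vector) and grade-3 (trivector) parts: vB = (v _| B) + (v ^ B).
Vector part <vB>_1:
  e1: -v2*b12 - v3*b13 = -(3)*(-1) - (1)*(1) = 2
  e2: v1*b12 - v3*b23 = (2)*(-1) - (1)*(-3) = 1
  e3: v1*b13 + v2*b23 = (2)*(1) + (3)*(-3) = -7
Trivector part <vB>_3:
  e123: v1*b23 - v2*b13 + v3*b12 = (2)*(-3) - (3)*(1) + (1)*(-1) = -10
vB = 2*e1 + 1*e2 - 7*e3 - 10*e123


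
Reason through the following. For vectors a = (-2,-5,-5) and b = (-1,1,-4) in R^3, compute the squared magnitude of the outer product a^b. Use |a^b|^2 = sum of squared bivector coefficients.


a wedge b = (a1*b2 - a2*b1)*e12 + (a1*b3 - a3*b1)*e13 + (a2*b3 - a3*b2)*e23
e12 coeff: (-2)*1 - (-5)*(-1) = -2 - 5 = -7
e13 coeff: (-2)*(-4) - (-5)*(-1) = 8 - 5 = 3
e23 coeff: (-5)*(-4) - (-5)*1 = 20 - (-5) = 25
|a wedge b|^2 = (-7)^2 + 3^2 + 25^2
= 49 + 9 + 625
= 683


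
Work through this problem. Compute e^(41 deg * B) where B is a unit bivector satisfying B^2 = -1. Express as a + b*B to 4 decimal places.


For a unit bivector B with B^2 = -1, the exponential series gives
e^(theta*B) = cos(theta) + sin(theta)*B (the GA analogue of Euler's formula).
theta = 41 degrees = 0.715585 rad
cos(41 deg) = 0.7547
sin(41 deg) = 0.6561
exp(theta*B) = 0.7547 + 0.6561*B


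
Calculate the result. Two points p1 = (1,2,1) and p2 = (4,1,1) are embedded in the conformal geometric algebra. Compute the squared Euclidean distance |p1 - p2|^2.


p1 - p2 = (-3, 1, 0)
|p1 - p2|^2 = (-3)^2 + 1^2 + 0^2
= 9 + 1 + 0
= 10


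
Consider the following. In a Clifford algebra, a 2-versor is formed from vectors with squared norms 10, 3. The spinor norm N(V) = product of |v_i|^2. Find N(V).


Spinor norm N(V) = |v1|^2 * |v2|^2 * ... * |v2|^2
= 10 * 3
Running product: 10, 30
N(V) = 30


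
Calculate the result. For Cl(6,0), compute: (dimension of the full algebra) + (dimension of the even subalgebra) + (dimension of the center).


n = 6 + 0 = 6
Total dim = 2^6 = 64
Even subalgebra dim = 2^5 = 32
n is even, so center dim = 1
Sum = 64 + 32 + 1 = 97


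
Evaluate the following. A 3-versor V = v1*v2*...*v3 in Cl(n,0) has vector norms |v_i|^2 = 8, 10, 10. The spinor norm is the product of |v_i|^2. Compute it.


Spinor norm N(V) = |v1|^2 * |v2|^2 * ... * |v3|^2
= 8 * 10 * 10
Running product: 8, 80, 800
N(V) = 800


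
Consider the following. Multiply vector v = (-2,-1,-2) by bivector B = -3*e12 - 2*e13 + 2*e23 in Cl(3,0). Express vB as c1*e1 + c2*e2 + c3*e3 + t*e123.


vB has grade-1 (vector) and grade-3 (trivector) parts: vB = (v _| B) + (v ^ B).
Vector part <vB>_1:
  e1: -v2*b12 - v3*b13 = -(-1)*(-3) - (-2)*(-2) = -7
  e2: v1*b12 - v3*b23 = (-2)*(-3) - (-2)*(2) = 10
  e3: v1*b13 + v2*b23 = (-2)*(-2) + (-1)*(2) = 2
Trivector part <vB>_3:
  e123: v1*b23 - v2*b13 + v3*b12 = (-2)*(2) - (-1)*(-2) + (-2)*(-3) = 0
vB = -7*e1 + 10*e2 + 2*e3 + 0*e123


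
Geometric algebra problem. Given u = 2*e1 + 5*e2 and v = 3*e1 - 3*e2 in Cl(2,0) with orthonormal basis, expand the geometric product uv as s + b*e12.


Expand: (2*e1 + 5*e2)(3*e1 - 3*e2)
= 2*3*e1e1 + 2*(-3)*e1e2 + 5*3*e2e1 + 5*(-3)*e2e2
Using e1^2 = e2^2 = 1, e2e1 = -e1e2:
Scalar part s = 2*3 + 5*(-3) = 6 + (-15) = -9
Bivector part b = 2*(-3) - 5*3 = -6 - 15 = -21
uv = -9 - 21*e12


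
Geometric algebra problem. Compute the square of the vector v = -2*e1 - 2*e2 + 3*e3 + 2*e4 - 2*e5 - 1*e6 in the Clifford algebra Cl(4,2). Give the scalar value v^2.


v^2 = sum of c_i^2 * e_i^2
Positive signature terms (e_i^2 = +1): (-2)^2 + (-2)^2 + 3^2 + 2^2 = 21
Negative signature terms (e_j^2 = -1): (-2)^2 + (-1)^2 = 5
v^2 = 21 - 5 = 16


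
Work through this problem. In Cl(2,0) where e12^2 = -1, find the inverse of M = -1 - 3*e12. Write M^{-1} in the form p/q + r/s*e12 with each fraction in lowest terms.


M = -1 - 3*e12, where e12^2 = -1.
Since M commutes with its reverse ~M = a - b*e12, M * ~M = a^2 - b^2*e12^2 = a^2 + b^2.
So M^{-1} = ~M / (a^2 + b^2) = (a - b*e12)/(a^2 + b^2).
a^2 + b^2 = 1 + 9 = 10
Scalar part = -1/10 = -1/10
Bivector coeff = 3/10 = 3/10
M^{-1} = -1/10 + 3/10*e12


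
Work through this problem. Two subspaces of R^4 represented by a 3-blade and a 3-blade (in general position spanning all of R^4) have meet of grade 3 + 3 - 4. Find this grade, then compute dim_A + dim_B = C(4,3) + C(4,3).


Meet grade = grade(A) + grade(B) - n
= 3 + 3 - 4 = 2
C(4,3) = 4
C(4,3) = 4
dim_A + dim_B = 4 + 4 = 8


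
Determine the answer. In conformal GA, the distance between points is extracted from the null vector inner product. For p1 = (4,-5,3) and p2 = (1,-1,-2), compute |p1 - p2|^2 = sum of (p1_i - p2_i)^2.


p1 - p2 = (3, -4, 5)
|p1 - p2|^2 = 3^2 + (-4)^2 + 5^2
= 9 + 16 + 25
= 50
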